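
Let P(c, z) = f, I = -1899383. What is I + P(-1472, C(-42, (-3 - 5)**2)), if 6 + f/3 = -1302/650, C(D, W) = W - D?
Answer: -617307278/325 ≈ -1.8994e+6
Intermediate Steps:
f = -7803/325 (f = -18 + 3*(-1302/650) = -18 + 3*(-1302*1/650) = -18 + 3*(-651/325) = -18 - 1953/325 = -7803/325 ≈ -24.009)
P(c, z) = -7803/325
I + P(-1472, C(-42, (-3 - 5)**2)) = -1899383 - 7803/325 = -617307278/325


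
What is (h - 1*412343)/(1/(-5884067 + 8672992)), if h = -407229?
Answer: -2285724840100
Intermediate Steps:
(h - 1*412343)/(1/(-5884067 + 8672992)) = (-407229 - 1*412343)/(1/(-5884067 + 8672992)) = (-407229 - 412343)/(1/2788925) = -819572/1/2788925 = -819572*2788925 = -2285724840100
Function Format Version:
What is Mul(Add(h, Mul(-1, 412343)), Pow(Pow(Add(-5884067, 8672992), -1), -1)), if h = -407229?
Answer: -2285724840100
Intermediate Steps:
Mul(Add(h, Mul(-1, 412343)), Pow(Pow(Add(-5884067, 8672992), -1), -1)) = Mul(Add(-407229, Mul(-1, 412343)), Pow(Pow(Add(-5884067, 8672992), -1), -1)) = Mul(Add(-407229, -412343), Pow(Pow(2788925, -1), -1)) = Mul(-819572, Pow(Rational(1, 2788925), -1)) = Mul(-819572, 2788925) = -2285724840100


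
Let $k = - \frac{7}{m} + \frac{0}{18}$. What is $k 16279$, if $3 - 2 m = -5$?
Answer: $- \frac{113953}{4} \approx -28488.0$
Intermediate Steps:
$m = 4$ ($m = \frac{3}{2} - - \frac{5}{2} = \frac{3}{2} + \frac{5}{2} = 4$)
$k = - \frac{7}{4}$ ($k = - \frac{7}{4} + \frac{0}{18} = \left(-7\right) \frac{1}{4} + 0 \cdot \frac{1}{18} = - \frac{7}{4} + 0 = - \frac{7}{4} \approx -1.75$)
$k 16279 = \left(- \frac{7}{4}\right) 16279 = - \frac{113953}{4}$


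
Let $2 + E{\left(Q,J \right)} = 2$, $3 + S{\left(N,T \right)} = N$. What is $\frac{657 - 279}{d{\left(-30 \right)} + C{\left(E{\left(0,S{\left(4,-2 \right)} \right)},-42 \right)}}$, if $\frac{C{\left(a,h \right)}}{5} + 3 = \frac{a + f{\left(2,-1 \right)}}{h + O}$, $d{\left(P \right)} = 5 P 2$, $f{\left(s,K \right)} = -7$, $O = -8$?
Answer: $- \frac{540}{449} \approx -1.2027$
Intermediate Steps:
$S{\left(N,T \right)} = -3 + N$
$E{\left(Q,J \right)} = 0$ ($E{\left(Q,J \right)} = -2 + 2 = 0$)
$d{\left(P \right)} = 10 P$
$C{\left(a,h \right)} = -15 + \frac{5 \left(-7 + a\right)}{-8 + h}$ ($C{\left(a,h \right)} = -15 + 5 \frac{a - 7}{h - 8} = -15 + 5 \frac{-7 + a}{-8 + h} = -15 + \frac{5 \left(-7 + a\right)}{-8 + h}$)
$\frac{657 - 279}{d{\left(-30 \right)} + C{\left(E{\left(0,S{\left(4,-2 \right)} \right)},-42 \right)}} = \frac{657 - 279}{10 \left(-30\right) + \frac{5 \left(17 + 0 - -126\right)}{-8 - 42}} = \frac{378}{-300 + \frac{5 \left(17 + 0 + 126\right)}{-50}} = \frac{378}{-300 + 5 \left(- \frac{1}{50}\right) 143} = \frac{378}{-300 - \frac{143}{10}} = \frac{378}{- \frac{3143}{10}} = 378 \left(- \frac{10}{3143}\right) = - \frac{540}{449}$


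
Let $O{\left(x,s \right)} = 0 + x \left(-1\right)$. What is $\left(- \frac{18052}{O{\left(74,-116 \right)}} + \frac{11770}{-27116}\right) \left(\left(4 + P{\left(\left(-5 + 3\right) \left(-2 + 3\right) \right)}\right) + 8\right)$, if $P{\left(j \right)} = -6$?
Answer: $\frac{366470289}{250823} \approx 1461.1$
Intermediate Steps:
$O{\left(x,s \right)} = - x$ ($O{\left(x,s \right)} = 0 - x = - x$)
$\left(- \frac{18052}{O{\left(74,-116 \right)}} + \frac{11770}{-27116}\right) \left(\left(4 + P{\left(\left(-5 + 3\right) \left(-2 + 3\right) \right)}\right) + 8\right) = \left(- \frac{18052}{\left(-1\right) 74} + \frac{11770}{-27116}\right) \left(\left(4 - 6\right) + 8\right) = \left(- \frac{18052}{-74} + 11770 \left(- \frac{1}{27116}\right)\right) \left(-2 + 8\right) = \left(\left(-18052\right) \left(- \frac{1}{74}\right) - \frac{5885}{13558}\right) 6 = \left(\frac{9026}{37} - \frac{5885}{13558}\right) 6 = \frac{122156763}{501646} \cdot 6 = \frac{366470289}{250823}$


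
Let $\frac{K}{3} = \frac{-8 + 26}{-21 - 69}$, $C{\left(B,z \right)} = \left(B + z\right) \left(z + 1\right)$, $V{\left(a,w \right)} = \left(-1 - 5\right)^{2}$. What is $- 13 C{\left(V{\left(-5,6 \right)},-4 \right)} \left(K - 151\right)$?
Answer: $- \frac{945984}{5} \approx -1.892 \cdot 10^{5}$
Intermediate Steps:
$V{\left(a,w \right)} = 36$ ($V{\left(a,w \right)} = \left(-6\right)^{2} = 36$)
$C{\left(B,z \right)} = \left(1 + z\right) \left(B + z\right)$ ($C{\left(B,z \right)} = \left(B + z\right) \left(1 + z\right) = \left(1 + z\right) \left(B + z\right)$)
$K = - \frac{3}{5}$ ($K = 3 \frac{-8 + 26}{-21 - 69} = 3 \frac{18}{-90} = 3 \cdot 18 \left(- \frac{1}{90}\right) = 3 \left(- \frac{1}{5}\right) = - \frac{3}{5} \approx -0.6$)
$- 13 C{\left(V{\left(-5,6 \right)},-4 \right)} \left(K - 151\right) = - 13 \left(36 - 4 + \left(-4\right)^{2} + 36 \left(-4\right)\right) \left(- \frac{3}{5} - 151\right) = - 13 \left(36 - 4 + 16 - 144\right) \left(- \frac{758}{5}\right) = \left(-13\right) \left(-96\right) \left(- \frac{758}{5}\right) = 1248 \left(- \frac{758}{5}\right) = - \frac{945984}{5}$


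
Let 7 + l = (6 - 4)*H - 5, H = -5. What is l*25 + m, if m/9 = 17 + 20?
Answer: -217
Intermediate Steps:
m = 333 (m = 9*(17 + 20) = 9*37 = 333)
l = -22 (l = -7 + ((6 - 4)*(-5) - 5) = -7 + (2*(-5) - 5) = -7 + (-10 - 5) = -7 - 15 = -22)
l*25 + m = -22*25 + 333 = -550 + 333 = -217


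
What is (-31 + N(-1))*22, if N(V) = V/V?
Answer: -660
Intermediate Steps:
N(V) = 1
(-31 + N(-1))*22 = (-31 + 1)*22 = -30*22 = -660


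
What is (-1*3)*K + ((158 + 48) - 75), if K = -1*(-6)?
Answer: 113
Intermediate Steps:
K = 6
(-1*3)*K + ((158 + 48) - 75) = -1*3*6 + ((158 + 48) - 75) = -3*6 + (206 - 75) = -18 + 131 = 113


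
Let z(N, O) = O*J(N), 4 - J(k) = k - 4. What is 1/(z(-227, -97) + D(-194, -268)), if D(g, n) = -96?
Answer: -1/22891 ≈ -4.3685e-5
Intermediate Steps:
J(k) = 8 - k (J(k) = 4 - (k - 4) = 4 - (-4 + k) = 4 + (4 - k) = 8 - k)
z(N, O) = O*(8 - N)
1/(z(-227, -97) + D(-194, -268)) = 1/(-97*(8 - 1*(-227)) - 96) = 1/(-97*(8 + 227) - 96) = 1/(-97*235 - 96) = 1/(-22795 - 96) = 1/(-22891) = -1/22891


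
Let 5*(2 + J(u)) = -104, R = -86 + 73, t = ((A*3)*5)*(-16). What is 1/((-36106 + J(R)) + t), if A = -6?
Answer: -5/173444 ≈ -2.8828e-5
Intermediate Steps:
t = 1440 (t = (-6*3*5)*(-16) = -18*5*(-16) = -90*(-16) = 1440)
R = -13
J(u) = -114/5 (J(u) = -2 + (⅕)*(-104) = -2 - 104/5 = -114/5)
1/((-36106 + J(R)) + t) = 1/((-36106 - 114/5) + 1440) = 1/(-180644/5 + 1440) = 1/(-173444/5) = -5/173444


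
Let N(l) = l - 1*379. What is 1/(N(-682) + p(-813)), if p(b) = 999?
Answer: -1/62 ≈ -0.016129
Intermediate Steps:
N(l) = -379 + l (N(l) = l - 379 = -379 + l)
1/(N(-682) + p(-813)) = 1/((-379 - 682) + 999) = 1/(-1061 + 999) = 1/(-62) = -1/62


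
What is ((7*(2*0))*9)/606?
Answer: 0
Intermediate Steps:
((7*(2*0))*9)/606 = ((7*0)*9)*(1/606) = (0*9)*(1/606) = 0*(1/606) = 0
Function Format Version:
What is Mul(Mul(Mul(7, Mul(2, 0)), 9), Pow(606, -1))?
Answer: 0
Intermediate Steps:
Mul(Mul(Mul(7, Mul(2, 0)), 9), Pow(606, -1)) = Mul(Mul(Mul(7, 0), 9), Rational(1, 606)) = Mul(Mul(0, 9), Rational(1, 606)) = Mul(0, Rational(1, 606)) = 0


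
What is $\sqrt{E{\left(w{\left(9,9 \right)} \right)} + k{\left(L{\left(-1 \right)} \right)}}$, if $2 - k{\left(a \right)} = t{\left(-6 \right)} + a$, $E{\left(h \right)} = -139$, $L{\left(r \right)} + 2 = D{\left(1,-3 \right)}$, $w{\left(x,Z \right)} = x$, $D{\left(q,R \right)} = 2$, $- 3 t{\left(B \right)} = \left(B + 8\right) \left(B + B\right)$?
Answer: $i \sqrt{145} \approx 12.042 i$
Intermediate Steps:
$t{\left(B \right)} = - \frac{2 B \left(8 + B\right)}{3}$ ($t{\left(B \right)} = - \frac{\left(B + 8\right) \left(B + B\right)}{3} = - \frac{\left(8 + B\right) 2 B}{3} = - \frac{2 B \left(8 + B\right)}{3}$)
$L{\left(r \right)} = 0$ ($L{\left(r \right)} = -2 + 2 = 0$)
$k{\left(a \right)} = -6 - a$ ($k{\left(a \right)} = 2 - \left(\left(- \frac{2}{3}\right) \left(-6\right) \left(8 - 6\right) + a\right) = 2 - \left(\left(- \frac{2}{3}\right) \left(-6\right) 2 + a\right) = 2 - \left(8 + a\right) = -6 - a$)
$\sqrt{E{\left(w{\left(9,9 \right)} \right)} + k{\left(L{\left(-1 \right)} \right)}} = \sqrt{-139 - 6} = \sqrt{-145} = i \sqrt{145}$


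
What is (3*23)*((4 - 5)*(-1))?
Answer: 69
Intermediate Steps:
(3*23)*((4 - 5)*(-1)) = 69*(-1*(-1)) = 69*1 = 69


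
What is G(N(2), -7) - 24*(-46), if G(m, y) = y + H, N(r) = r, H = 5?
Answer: 1102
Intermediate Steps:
G(m, y) = 5 + y (G(m, y) = y + 5 = 5 + y)
G(N(2), -7) - 24*(-46) = (5 - 7) - 24*(-46) = -2 + 1104 = 1102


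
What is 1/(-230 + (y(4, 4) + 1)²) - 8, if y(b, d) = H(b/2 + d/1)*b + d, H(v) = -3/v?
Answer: -1769/221 ≈ -8.0045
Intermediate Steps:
y(b, d) = d - 3*b/(d + b/2) (y(b, d) = (-3/(b/2 + d/1))*b + d = (-3/(b*(½) + d*1))*b + d = (-3/(b/2 + d))*b + d = (-3/(d + b/2))*b + d = -3*b/(d + b/2) + d = d - 3*b/(d + b/2))
1/(-230 + (y(4, 4) + 1)²) - 8 = 1/(-230 + ((-6*4 + 4*(4 + 2*4))/(4 + 2*4) + 1)²) - 8 = 1/(-230 + ((-24 + 4*(4 + 8))/(4 + 8) + 1)²) - 8 = 1/(-230 + ((-24 + 4*12)/12 + 1)²) - 8 = 1/(-230 + ((-24 + 48)/12 + 1)²) - 8 = 1/(-230 + ((1/12)*24 + 1)²) - 8 = 1/(-230 + (2 + 1)²) - 8 = 1/(-230 + 3²) - 8 = 1/(-230 + 9) - 8 = 1/(-221) - 8 = -1/221 - 8 = -1769/221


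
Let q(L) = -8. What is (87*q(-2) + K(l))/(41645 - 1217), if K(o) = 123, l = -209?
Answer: -191/13476 ≈ -0.014173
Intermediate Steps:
(87*q(-2) + K(l))/(41645 - 1217) = (87*(-8) + 123)/(41645 - 1217) = (-696 + 123)/40428 = -573*1/40428 = -191/13476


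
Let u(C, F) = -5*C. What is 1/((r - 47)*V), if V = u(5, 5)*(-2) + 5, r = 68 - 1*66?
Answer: -1/2475 ≈ -0.00040404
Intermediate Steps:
r = 2 (r = 68 - 66 = 2)
V = 55 (V = -5*5*(-2) + 5 = -25*(-2) + 5 = 50 + 5 = 55)
1/((r - 47)*V) = 1/((2 - 47)*55) = 1/(-45*55) = 1/(-2475) = -1/2475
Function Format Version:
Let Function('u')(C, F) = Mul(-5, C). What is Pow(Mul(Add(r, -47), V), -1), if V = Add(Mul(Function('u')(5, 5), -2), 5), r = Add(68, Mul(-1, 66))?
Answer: Rational(-1, 2475) ≈ -0.00040404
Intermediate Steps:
r = 2 (r = Add(68, -66) = 2)
V = 55 (V = Add(Mul(Mul(-5, 5), -2), 5) = Add(Mul(-25, -2), 5) = Add(50, 5) = 55)
Pow(Mul(Add(r, -47), V), -1) = Pow(Mul(Add(2, -47), 55), -1) = Pow(Mul(-45, 55), -1) = Pow(-2475, -1) = Rational(-1, 2475)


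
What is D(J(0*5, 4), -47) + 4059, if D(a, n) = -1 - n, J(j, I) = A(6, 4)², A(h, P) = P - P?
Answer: 4105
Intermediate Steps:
A(h, P) = 0
J(j, I) = 0 (J(j, I) = 0² = 0)
D(J(0*5, 4), -47) + 4059 = (-1 - 1*(-47)) + 4059 = (-1 + 47) + 4059 = 46 + 4059 = 4105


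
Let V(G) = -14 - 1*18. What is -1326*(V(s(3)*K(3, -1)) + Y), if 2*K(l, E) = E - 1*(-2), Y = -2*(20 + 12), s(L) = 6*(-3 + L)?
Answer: 127296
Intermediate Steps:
s(L) = -18 + 6*L
Y = -64 (Y = -2*32 = -64)
K(l, E) = 1 + E/2 (K(l, E) = (E - 1*(-2))/2 = (E + 2)/2 = (2 + E)/2 = 1 + E/2)
V(G) = -32 (V(G) = -14 - 18 = -32)
-1326*(V(s(3)*K(3, -1)) + Y) = -1326*(-32 - 64) = -1326*(-96) = 127296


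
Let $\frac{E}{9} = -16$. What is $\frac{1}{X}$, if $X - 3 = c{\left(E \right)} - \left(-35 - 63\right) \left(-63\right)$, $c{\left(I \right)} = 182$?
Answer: $- \frac{1}{5989} \approx -0.00016697$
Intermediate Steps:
$E = -144$ ($E = 9 \left(-16\right) = -144$)
$X = -5989$ ($X = 3 + \left(182 - \left(-35 - 63\right) \left(-63\right)\right) = 3 + \left(182 - \left(-98\right) \left(-63\right)\right) = 3 + \left(182 - 6174\right) = 3 - 5992 = -5989$)
$\frac{1}{X} = \frac{1}{-5989} = - \frac{1}{5989}$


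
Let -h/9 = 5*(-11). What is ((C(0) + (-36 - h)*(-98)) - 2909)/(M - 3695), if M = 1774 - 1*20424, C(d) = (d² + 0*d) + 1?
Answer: -9826/4469 ≈ -2.1987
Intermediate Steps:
h = 495 (h = -45*(-11) = -9*(-55) = 495)
C(d) = 1 + d² (C(d) = (d² + 0) + 1 = d² + 1 = 1 + d²)
M = -18650 (M = 1774 - 20424 = -18650)
((C(0) + (-36 - h)*(-98)) - 2909)/(M - 3695) = (((1 + 0²) + (-36 - 1*495)*(-98)) - 2909)/(-18650 - 3695) = (((1 + 0) + (-36 - 495)*(-98)) - 2909)/(-22345) = ((1 - 531*(-98)) - 2909)*(-1/22345) = ((1 + 52038) - 2909)*(-1/22345) = (52039 - 2909)*(-1/22345) = 49130*(-1/22345) = -9826/4469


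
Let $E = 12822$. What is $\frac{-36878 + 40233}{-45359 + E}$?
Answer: $- \frac{3355}{32537} \approx -0.10311$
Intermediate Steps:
$\frac{-36878 + 40233}{-45359 + E} = \frac{-36878 + 40233}{-45359 + 12822} = \frac{3355}{-32537} = 3355 \left(- \frac{1}{32537}\right) = - \frac{3355}{32537}$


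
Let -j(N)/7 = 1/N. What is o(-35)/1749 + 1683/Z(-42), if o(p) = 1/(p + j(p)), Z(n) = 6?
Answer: 42681719/152163 ≈ 280.50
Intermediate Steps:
j(N) = -7/N
o(p) = 1/(p - 7/p)
o(-35)/1749 + 1683/Z(-42) = -35/(-7 + (-35)²)/1749 + 1683/6 = -35/(-7 + 1225)*(1/1749) + 1683*(⅙) = -35/1218*(1/1749) + 561/2 = -35*1/1218*(1/1749) + 561/2 = -5/174*1/1749 + 561/2 = -5/304326 + 561/2 = 42681719/152163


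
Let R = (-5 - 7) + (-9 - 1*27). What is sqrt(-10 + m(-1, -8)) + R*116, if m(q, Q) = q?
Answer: -5568 + I*sqrt(11) ≈ -5568.0 + 3.3166*I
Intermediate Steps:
R = -48 (R = -12 + (-9 - 27) = -12 - 36 = -48)
sqrt(-10 + m(-1, -8)) + R*116 = sqrt(-10 - 1) - 48*116 = sqrt(-11) - 5568 = I*sqrt(11) - 5568 = -5568 + I*sqrt(11)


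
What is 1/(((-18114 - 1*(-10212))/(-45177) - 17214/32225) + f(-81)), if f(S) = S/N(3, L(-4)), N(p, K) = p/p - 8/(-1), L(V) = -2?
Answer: -485276275/4541831451 ≈ -0.10685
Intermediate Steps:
N(p, K) = 9 (N(p, K) = 1 - 8*(-1) = 1 + 8 = 9)
f(S) = S/9
1/(((-18114 - 1*(-10212))/(-45177) - 17214/32225) + f(-81)) = 1/(((-18114 - 1*(-10212))/(-45177) - 17214/32225) + (1/9)*(-81)) = 1/(((-18114 + 10212)*(-1/45177) - 17214*1/32225) - 9) = 1/((-7902*(-1/45177) - 17214/32225) - 9) = 1/((2634/15059 - 17214/32225) - 9) = 1/(-174344976/485276275 - 9) = 1/(-4541831451/485276275) = -485276275/4541831451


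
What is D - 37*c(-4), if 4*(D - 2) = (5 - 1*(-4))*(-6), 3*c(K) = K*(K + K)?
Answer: -2437/6 ≈ -406.17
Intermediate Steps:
c(K) = 2*K²/3 (c(K) = (K*(K + K))/3 = (K*(2*K))/3 = (2*K²)/3 = 2*K²/3)
D = -23/2 (D = 2 + ((5 - 1*(-4))*(-6))/4 = 2 + ((5 + 4)*(-6))/4 = 2 + (9*(-6))/4 = 2 + (¼)*(-54) = 2 - 27/2 = -23/2 ≈ -11.500)
D - 37*c(-4) = -23/2 - 74*(-4)²/3 = -23/2 - 74*16/3 = -23/2 - 37*32/3 = -23/2 - 1184/3 = -2437/6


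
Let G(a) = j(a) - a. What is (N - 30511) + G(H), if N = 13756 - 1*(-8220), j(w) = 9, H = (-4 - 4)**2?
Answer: -8590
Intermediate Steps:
H = 64 (H = (-8)**2 = 64)
N = 21976 (N = 13756 + 8220 = 21976)
G(a) = 9 - a
(N - 30511) + G(H) = (21976 - 30511) + (9 - 1*64) = -8535 + (9 - 64) = -8535 - 55 = -8590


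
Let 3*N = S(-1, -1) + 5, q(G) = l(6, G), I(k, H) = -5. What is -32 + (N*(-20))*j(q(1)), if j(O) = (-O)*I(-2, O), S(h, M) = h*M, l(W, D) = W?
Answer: -1232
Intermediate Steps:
S(h, M) = M*h
q(G) = 6
j(O) = 5*O (j(O) = -O*(-5) = 5*O)
N = 2 (N = (-1*(-1) + 5)/3 = (1 + 5)/3 = (1/3)*6 = 2)
-32 + (N*(-20))*j(q(1)) = -32 + (2*(-20))*(5*6) = -32 - 40*30 = -32 - 1200 = -1232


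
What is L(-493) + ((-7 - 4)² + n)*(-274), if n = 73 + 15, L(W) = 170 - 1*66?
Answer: -57162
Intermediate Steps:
L(W) = 104 (L(W) = 170 - 66 = 104)
n = 88
L(-493) + ((-7 - 4)² + n)*(-274) = 104 + ((-7 - 4)² + 88)*(-274) = 104 + ((-11)² + 88)*(-274) = 104 + (121 + 88)*(-274) = 104 + 209*(-274) = 104 - 57266 = -57162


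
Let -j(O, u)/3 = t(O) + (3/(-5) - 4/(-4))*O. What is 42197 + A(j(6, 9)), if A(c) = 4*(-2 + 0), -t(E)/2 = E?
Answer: 42189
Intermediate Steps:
t(E) = -2*E
j(O, u) = 24*O/5 (j(O, u) = -3*(-2*O + (3/(-5) - 4/(-4))*O) = -3*(-2*O + (3*(-⅕) - 4*(-¼))*O) = -3*(-2*O + (-⅗ + 1)*O) = -3*(-2*O + 2*O/5) = -(-24)*O/5 = 24*O/5)
A(c) = -8 (A(c) = 4*(-2) = -8)
42197 + A(j(6, 9)) = 42197 - 8 = 42189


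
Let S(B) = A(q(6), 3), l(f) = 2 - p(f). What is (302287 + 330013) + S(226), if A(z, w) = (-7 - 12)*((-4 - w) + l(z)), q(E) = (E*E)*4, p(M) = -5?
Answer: 632300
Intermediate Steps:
q(E) = 4*E**2 (q(E) = E**2*4 = 4*E**2)
l(f) = 7 (l(f) = 2 - 1*(-5) = 2 + 5 = 7)
A(z, w) = -57 + 19*w (A(z, w) = (-7 - 12)*((-4 - w) + 7) = -19*(3 - w) = -57 + 19*w)
S(B) = 0 (S(B) = -57 + 19*3 = -57 + 57 = 0)
(302287 + 330013) + S(226) = (302287 + 330013) + 0 = 632300 + 0 = 632300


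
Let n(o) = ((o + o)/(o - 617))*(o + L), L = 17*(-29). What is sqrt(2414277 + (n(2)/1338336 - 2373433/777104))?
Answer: sqrt(744252719618738371485184652965)/555222351780 ≈ 1553.8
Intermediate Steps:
L = -493
n(o) = 2*o*(-493 + o)/(-617 + o) (n(o) = ((o + o)/(o - 617))*(o - 493) = ((2*o)/(-617 + o))*(-493 + o) = (2*o/(-617 + o))*(-493 + o) = 2*o*(-493 + o)/(-617 + o))
sqrt(2414277 + (n(2)/1338336 - 2373433/777104)) = sqrt(2414277 + ((2*2*(-493 + 2)/(-617 + 2))/1338336 - 2373433/777104)) = sqrt(2414277 + ((2*2*(-491)/(-615))*(1/1338336) - 2373433*1/777104)) = sqrt(2414277 + ((2*2*(-1/615)*(-491))*(1/1338336) - 2373433/777104)) = sqrt(2414277 + ((1964/615)*(1/1338336) - 2373433/777104)) = sqrt(2414277 + (491/205769160 - 2373433/777104)) = sqrt(2414277 - 61047366646027/19988004664080) = sqrt(48256518889014424133/19988004664080) = sqrt(744252719618738371485184652965)/555222351780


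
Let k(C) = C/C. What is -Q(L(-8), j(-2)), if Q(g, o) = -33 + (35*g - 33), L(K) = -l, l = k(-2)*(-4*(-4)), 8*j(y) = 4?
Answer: 626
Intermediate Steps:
k(C) = 1
j(y) = 1/2 (j(y) = (1/8)*4 = 1/2)
l = 16 (l = 1*(-4*(-4)) = 1*16 = 16)
L(K) = -16 (L(K) = -1*16 = -16)
Q(g, o) = -66 + 35*g (Q(g, o) = -33 + (-33 + 35*g) = -66 + 35*g)
-Q(L(-8), j(-2)) = -(-66 + 35*(-16)) = -(-66 - 560) = -1*(-626) = 626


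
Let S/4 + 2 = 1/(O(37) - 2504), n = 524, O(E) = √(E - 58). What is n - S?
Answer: 3335669700/6270037 + 4*I*√21/6270037 ≈ 532.0 + 2.9235e-6*I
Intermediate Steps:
O(E) = √(-58 + E)
S = -8 + 4/(-2504 + I*√21) (S = -8 + 4/(√(-58 + 37) - 2504) = -8 + 4/(√(-21) - 2504) = -8 + 4/(I*√21 - 2504) = -8 + 4/(-2504 + I*√21) ≈ -8.0016 - 2.9235e-6*I)
n - S = 524 - (-50170312/6270037 - 4*I*√21/6270037) = 524 + (50170312/6270037 + 4*I*√21/6270037) = 3335669700/6270037 + 4*I*√21/6270037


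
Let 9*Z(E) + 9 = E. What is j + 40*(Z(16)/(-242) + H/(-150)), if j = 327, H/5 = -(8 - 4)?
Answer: 361771/1089 ≈ 332.20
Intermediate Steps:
Z(E) = -1 + E/9
H = -20 (H = 5*(-(8 - 4)) = 5*(-1*4) = 5*(-4) = -20)
j + 40*(Z(16)/(-242) + H/(-150)) = 327 + 40*((-1 + (⅑)*16)/(-242) - 20/(-150)) = 327 + 40*((-1 + 16/9)*(-1/242) - 20*(-1/150)) = 327 + 40*((7/9)*(-1/242) + 2/15) = 327 + 40*(-7/2178 + 2/15) = 327 + 40*(1417/10890) = 327 + 5668/1089 = 361771/1089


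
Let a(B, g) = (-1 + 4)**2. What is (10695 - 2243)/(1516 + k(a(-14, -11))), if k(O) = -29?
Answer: 8452/1487 ≈ 5.6839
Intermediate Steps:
a(B, g) = 9 (a(B, g) = 3**2 = 9)
(10695 - 2243)/(1516 + k(a(-14, -11))) = (10695 - 2243)/(1516 - 29) = 8452/1487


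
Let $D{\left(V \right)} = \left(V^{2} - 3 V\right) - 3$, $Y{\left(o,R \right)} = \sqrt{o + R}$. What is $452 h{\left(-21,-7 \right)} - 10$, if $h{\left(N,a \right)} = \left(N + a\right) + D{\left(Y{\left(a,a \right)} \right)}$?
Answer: $-20350 - 1356 i \sqrt{14} \approx -20350.0 - 5073.7 i$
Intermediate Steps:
$Y{\left(o,R \right)} = \sqrt{R + o}$
$D{\left(V \right)} = -3 + V^{2} - 3 V$
$h{\left(N,a \right)} = -3 + N + 3 a - 3 \sqrt{2} \sqrt{a}$ ($h{\left(N,a \right)} = \left(N + a\right) - \left(3 - 2 a + 3 \sqrt{a + a}\right) = \left(N + a\right) - \left(3 - 2 a + 3 \sqrt{2} \sqrt{a}\right) = -3 + N + 3 a - 3 \sqrt{2} \sqrt{a}$)
$452 h{\left(-21,-7 \right)} - 10 = 452 \left(-3 - 21 + 3 \left(-7\right) - 3 \sqrt{2} \sqrt{-7}\right) - 10 = 452 \left(-3 - 21 - 21 - 3 \sqrt{2} i \sqrt{7}\right) - 10 = 452 \left(-3 - 21 - 21 - 3 i \sqrt{14}\right) - 10 = 452 \left(-45 - 3 i \sqrt{14}\right) - 10 = \left(-20340 - 1356 i \sqrt{14}\right) - 10 = -20350 - 1356 i \sqrt{14}$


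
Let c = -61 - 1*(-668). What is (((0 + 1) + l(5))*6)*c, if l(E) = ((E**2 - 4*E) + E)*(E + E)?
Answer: 367842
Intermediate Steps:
l(E) = 2*E*(E**2 - 3*E) (l(E) = (E**2 - 3*E)*(2*E) = 2*E*(E**2 - 3*E))
c = 607 (c = -61 + 668 = 607)
(((0 + 1) + l(5))*6)*c = (((0 + 1) + 2*5**2*(-3 + 5))*6)*607 = ((1 + 2*25*2)*6)*607 = ((1 + 100)*6)*607 = (101*6)*607 = 606*607 = 367842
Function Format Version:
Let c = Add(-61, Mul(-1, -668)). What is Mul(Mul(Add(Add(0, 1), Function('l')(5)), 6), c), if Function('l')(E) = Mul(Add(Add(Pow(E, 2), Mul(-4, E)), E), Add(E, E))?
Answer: 367842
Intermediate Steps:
Function('l')(E) = Mul(2, E, Add(Pow(E, 2), Mul(-3, E))) (Function('l')(E) = Mul(Add(Pow(E, 2), Mul(-3, E)), Mul(2, E)) = Mul(2, E, Add(Pow(E, 2), Mul(-3, E))))
c = 607 (c = Add(-61, 668) = 607)
Mul(Mul(Add(Add(0, 1), Function('l')(5)), 6), c) = Mul(Mul(Add(Add(0, 1), Mul(2, Pow(5, 2), Add(-3, 5))), 6), 607) = Mul(Mul(Add(1, Mul(2, 25, 2)), 6), 607) = Mul(Mul(Add(1, 100), 6), 607) = Mul(Mul(101, 6), 607) = Mul(606, 607) = 367842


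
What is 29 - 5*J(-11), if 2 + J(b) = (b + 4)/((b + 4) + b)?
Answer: 667/18 ≈ 37.056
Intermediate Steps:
J(b) = -2 + (4 + b)/(4 + 2*b) (J(b) = -2 + (b + 4)/((b + 4) + b) = -2 + (4 + b)/((4 + b) + b) = -2 + (4 + b)/(4 + 2*b))
29 - 5*J(-11) = 29 - 5*(-4 - 3*(-11))/(2*(2 - 11)) = 29 - 5*(-4 + 33)/(2*(-9)) = 29 - 5*(-1)*29/(2*9) = 29 - 5*(-29/18) = 29 + 145/18 = 667/18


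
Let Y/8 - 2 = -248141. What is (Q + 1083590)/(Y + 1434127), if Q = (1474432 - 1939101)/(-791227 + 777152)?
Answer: -15251993919/7755113875 ≈ -1.9667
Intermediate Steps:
Y = -1985112 (Y = 16 + 8*(-248141) = 16 - 1985128 = -1985112)
Q = 464669/14075 (Q = -464669/(-14075) = -464669*(-1/14075) = 464669/14075 ≈ 33.014)
(Q + 1083590)/(Y + 1434127) = (464669/14075 + 1083590)/(-1985112 + 1434127) = (15251993919/14075)/(-550985) = (15251993919/14075)*(-1/550985) = -15251993919/7755113875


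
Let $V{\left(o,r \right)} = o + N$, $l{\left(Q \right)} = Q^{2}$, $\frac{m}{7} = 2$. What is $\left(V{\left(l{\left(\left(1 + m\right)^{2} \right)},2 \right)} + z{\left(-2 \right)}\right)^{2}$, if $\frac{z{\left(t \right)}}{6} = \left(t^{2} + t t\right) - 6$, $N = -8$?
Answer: $2563295641$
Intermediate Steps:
$m = 14$ ($m = 7 \cdot 2 = 14$)
$z{\left(t \right)} = -36 + 12 t^{2}$ ($z{\left(t \right)} = 6 \left(\left(t^{2} + t t\right) - 6\right) = 6 \left(\left(t^{2} + t^{2}\right) - 6\right) = 6 \left(2 t^{2} - 6\right) = 6 \left(-6 + 2 t^{2}\right) = -36 + 12 t^{2}$)
$V{\left(o,r \right)} = -8 + o$ ($V{\left(o,r \right)} = o - 8 = -8 + o$)
$\left(V{\left(l{\left(\left(1 + m\right)^{2} \right)},2 \right)} + z{\left(-2 \right)}\right)^{2} = \left(\left(-8 + \left(\left(1 + 14\right)^{2}\right)^{2}\right) - \left(36 - 12 \left(-2\right)^{2}\right)\right)^{2} = \left(\left(-8 + \left(15^{2}\right)^{2}\right) + \left(-36 + 12 \cdot 4\right)\right)^{2} = \left(\left(-8 + 225^{2}\right) + \left(-36 + 48\right)\right)^{2} = \left(\left(-8 + 50625\right) + 12\right)^{2} = \left(50617 + 12\right)^{2} = 50629^{2} = 2563295641$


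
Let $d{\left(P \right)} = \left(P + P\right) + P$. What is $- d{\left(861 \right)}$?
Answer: $-2583$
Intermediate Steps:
$d{\left(P \right)} = 3 P$ ($d{\left(P \right)} = 2 P + P = 3 P$)
$- d{\left(861 \right)} = - 3 \cdot 861 = \left(-1\right) 2583 = -2583$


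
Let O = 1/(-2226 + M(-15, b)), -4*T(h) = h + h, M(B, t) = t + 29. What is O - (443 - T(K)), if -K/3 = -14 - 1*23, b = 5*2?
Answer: -2180441/4374 ≈ -498.50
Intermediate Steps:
b = 10
K = 111 (K = -3*(-14 - 1*23) = -3*(-14 - 23) = -3*(-37) = 111)
M(B, t) = 29 + t
T(h) = -h/2 (T(h) = -(h + h)/4 = -h/2)
O = -1/2187 (O = 1/(-2226 + (29 + 10)) = 1/(-2226 + 39) = 1/(-2187) = -1/2187 ≈ -0.00045725)
O - (443 - T(K)) = -1/2187 - (443 - (-1)*111/2) = -1/2187 - (443 - 1*(-111/2)) = -1/2187 - (443 + 111/2) = -1/2187 - 1*997/2 = -1/2187 - 997/2 = -2180441/4374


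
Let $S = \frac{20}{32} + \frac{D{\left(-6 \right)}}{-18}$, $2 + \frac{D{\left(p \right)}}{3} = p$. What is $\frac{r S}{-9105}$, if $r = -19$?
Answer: $\frac{893}{218520} \approx 0.0040866$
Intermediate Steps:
$D{\left(p \right)} = -6 + 3 p$
$S = \frac{47}{24}$ ($S = \frac{20}{32} + \frac{-6 + 3 \left(-6\right)}{-18} = 20 \cdot \frac{1}{32} + \left(-6 - 18\right) \left(- \frac{1}{18}\right) = \frac{5}{8} - - \frac{4}{3} = \frac{5}{8} + \frac{4}{3} = \frac{47}{24} \approx 1.9583$)
$\frac{r S}{-9105} = \frac{\left(-19\right) \frac{47}{24}}{-9105} = \left(- \frac{893}{24}\right) \left(- \frac{1}{9105}\right) = \frac{893}{218520}$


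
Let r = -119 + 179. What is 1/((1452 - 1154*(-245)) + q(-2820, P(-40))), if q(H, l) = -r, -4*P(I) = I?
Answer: 1/284122 ≈ 3.5196e-6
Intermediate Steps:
r = 60
P(I) = -I/4
q(H, l) = -60 (q(H, l) = -1*60 = -60)
1/((1452 - 1154*(-245)) + q(-2820, P(-40))) = 1/((1452 - 1154*(-245)) - 60) = 1/((1452 + 282730) - 60) = 1/(284182 - 60) = 1/284122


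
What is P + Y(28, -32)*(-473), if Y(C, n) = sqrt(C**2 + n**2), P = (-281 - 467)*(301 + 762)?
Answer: -795124 - 1892*sqrt(113) ≈ -8.1524e+5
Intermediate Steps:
P = -795124 (P = -748*1063 = -795124)
P + Y(28, -32)*(-473) = -795124 + sqrt(28**2 + (-32)**2)*(-473) = -795124 + sqrt(784 + 1024)*(-473) = -795124 + sqrt(1808)*(-473) = -795124 + (4*sqrt(113))*(-473) = -795124 - 1892*sqrt(113)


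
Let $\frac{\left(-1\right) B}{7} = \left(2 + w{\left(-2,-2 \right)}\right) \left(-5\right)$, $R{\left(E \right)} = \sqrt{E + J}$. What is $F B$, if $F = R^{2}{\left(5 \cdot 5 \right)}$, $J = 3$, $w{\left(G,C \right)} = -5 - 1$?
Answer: $-3920$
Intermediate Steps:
$w{\left(G,C \right)} = -6$ ($w{\left(G,C \right)} = -5 - 1 = -6$)
$R{\left(E \right)} = \sqrt{3 + E}$ ($R{\left(E \right)} = \sqrt{E + 3} = \sqrt{3 + E}$)
$F = 28$ ($F = \left(\sqrt{3 + 5 \cdot 5}\right)^{2} = \left(\sqrt{3 + 25}\right)^{2} = \left(\sqrt{28}\right)^{2} = \left(2 \sqrt{7}\right)^{2} = 28$)
$B = -140$ ($B = - 7 \left(2 - 6\right) \left(-5\right) = - 7 \left(\left(-4\right) \left(-5\right)\right) = \left(-7\right) 20 = -140$)
$F B = 28 \left(-140\right) = -3920$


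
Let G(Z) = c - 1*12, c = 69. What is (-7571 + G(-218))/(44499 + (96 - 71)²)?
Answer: -3757/22562 ≈ -0.16652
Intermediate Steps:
G(Z) = 57 (G(Z) = 69 - 1*12 = 69 - 12 = 57)
(-7571 + G(-218))/(44499 + (96 - 71)²) = (-7571 + 57)/(44499 + (96 - 71)²) = -7514/(44499 + 25²) = -7514/(44499 + 625) = -7514/45124 = -7514*1/45124 = -3757/22562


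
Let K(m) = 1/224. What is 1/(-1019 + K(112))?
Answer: -224/228255 ≈ -0.00098136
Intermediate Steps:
K(m) = 1/224
1/(-1019 + K(112)) = 1/(-1019 + 1/224) = 1/(-228255/224) = -224/228255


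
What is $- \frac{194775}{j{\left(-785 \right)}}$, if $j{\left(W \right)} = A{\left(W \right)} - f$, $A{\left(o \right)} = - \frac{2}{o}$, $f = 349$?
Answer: $\frac{50966125}{91321} \approx 558.1$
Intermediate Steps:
$j{\left(W \right)} = -349 - \frac{2}{W}$ ($j{\left(W \right)} = - \frac{2}{W} - 349 = -349 - \frac{2}{W}$)
$- \frac{194775}{j{\left(-785 \right)}} = - \frac{194775}{-349 - \frac{2}{-785}} = - \frac{194775}{-349 - - \frac{2}{785}} = - \frac{194775}{-349 + \frac{2}{785}} = - \frac{194775}{- \frac{273963}{785}} = \left(-194775\right) \left(- \frac{785}{273963}\right) = \frac{50966125}{91321}$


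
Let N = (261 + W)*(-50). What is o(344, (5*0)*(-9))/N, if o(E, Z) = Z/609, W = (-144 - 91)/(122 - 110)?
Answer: 0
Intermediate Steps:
W = -235/12 ≈ -19.583
N = -72425/6 (N = (261 - 235/12)*(-50) = (2897/12)*(-50) = -72425/6 ≈ -12071.)
o(E, Z) = Z/609 (o(E, Z) = Z*(1/609) = Z/609)
o(344, (5*0)*(-9))/N = (((5*0)*(-9))/609)/(-72425/6) = ((0*(-9))/609)*(-6/72425) = ((1/609)*0)*(-6/72425) = 0*(-6/72425) = 0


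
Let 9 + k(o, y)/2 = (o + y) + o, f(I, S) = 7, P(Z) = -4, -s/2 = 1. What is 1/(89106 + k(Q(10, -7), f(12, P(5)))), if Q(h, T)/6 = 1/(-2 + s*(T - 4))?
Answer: 5/445516 ≈ 1.1223e-5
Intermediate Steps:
s = -2 (s = -2*1 = -2)
Q(h, T) = 6/(6 - 2*T) (Q(h, T) = 6/(-2 - 2*(T - 4)) = 6/(-2 - 2*(-4 + T)) = 6/(-2 + (8 - 2*T)) = 6/(6 - 2*T))
k(o, y) = -18 + 2*y + 4*o (k(o, y) = -18 + 2*((o + y) + o) = -18 + 2*(y + 2*o) = -18 + (2*y + 4*o) = -18 + 2*y + 4*o)
1/(89106 + k(Q(10, -7), f(12, P(5)))) = 1/(89106 + (-18 + 2*7 + 4*(3/(3 - 1*(-7))))) = 1/(89106 + (-18 + 14 + 4*(3/(3 + 7)))) = 1/(89106 + (-18 + 14 + 4*(3/10))) = 1/(89106 + (-18 + 14 + 6/5)) = 1/(89106 - 14/5) = 1/(445516/5) = 5/445516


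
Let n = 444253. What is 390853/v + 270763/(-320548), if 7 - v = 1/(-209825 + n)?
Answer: 29370371080272847/526017665260 ≈ 55835.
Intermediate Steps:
v = 1640995/234428 (v = 7 - 1/(-209825 + 444253) = 7 - 1/234428 = 1640995/234428 ≈ 7.0000)
390853/v + 270763/(-320548) = 390853/(1640995/234428) + 270763/(-320548) = 390853*(234428/1640995) + 270763*(-1/320548) = 91626887084/1640995 - 270763/320548 = 29370371080272847/526017665260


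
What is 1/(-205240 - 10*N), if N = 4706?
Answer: -1/252300 ≈ -3.9635e-6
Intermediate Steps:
1/(-205240 - 10*N) = 1/(-205240 - 10*4706) = 1/(-205240 - 47060) = 1/(-252300) = -1/252300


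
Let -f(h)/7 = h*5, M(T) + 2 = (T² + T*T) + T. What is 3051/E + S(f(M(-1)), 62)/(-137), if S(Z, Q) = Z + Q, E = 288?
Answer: 43339/4384 ≈ 9.8857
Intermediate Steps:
M(T) = -2 + T + 2*T² (M(T) = -2 + ((T² + T*T) + T) = -2 + ((T² + T²) + T) = -2 + (2*T² + T) = -2 + (T + 2*T²) = -2 + T + 2*T²)
f(h) = -35*h (f(h) = -7*h*5 = -35*h)
S(Z, Q) = Q + Z
3051/E + S(f(M(-1)), 62)/(-137) = 3051/288 + (62 - 35*(-2 - 1 + 2*(-1)²))/(-137) = 3051*(1/288) + (62 - 35*(-2 - 1 + 2*1))*(-1/137) = 339/32 + (62 - 35*(-2 - 1 + 2))*(-1/137) = 339/32 + (62 - 35*(-1))*(-1/137) = 339/32 + (62 + 35)*(-1/137) = 339/32 + 97*(-1/137) = 339/32 - 97/137 = 43339/4384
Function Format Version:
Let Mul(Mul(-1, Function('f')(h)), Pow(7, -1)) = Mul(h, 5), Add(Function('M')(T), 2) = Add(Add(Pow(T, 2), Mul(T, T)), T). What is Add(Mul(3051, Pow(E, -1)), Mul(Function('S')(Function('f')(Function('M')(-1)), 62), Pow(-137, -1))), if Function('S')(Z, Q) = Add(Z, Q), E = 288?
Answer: Rational(43339, 4384) ≈ 9.8857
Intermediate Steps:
Function('M')(T) = Add(-2, T, Mul(2, Pow(T, 2))) (Function('M')(T) = Add(-2, Add(Add(Pow(T, 2), Mul(T, T)), T)) = Add(-2, Add(Add(Pow(T, 2), Pow(T, 2)), T)) = Add(-2, Add(Mul(2, Pow(T, 2)), T)) = Add(-2, Add(T, Mul(2, Pow(T, 2)))) = Add(-2, T, Mul(2, Pow(T, 2))))
Function('f')(h) = Mul(-35, h) (Function('f')(h) = Mul(-7, Mul(h, 5)) = Mul(-7, Mul(5, h)) = Mul(-35, h))
Function('S')(Z, Q) = Add(Q, Z)
Add(Mul(3051, Pow(E, -1)), Mul(Function('S')(Function('f')(Function('M')(-1)), 62), Pow(-137, -1))) = Add(Mul(3051, Pow(288, -1)), Mul(Add(62, Mul(-35, Add(-2, -1, Mul(2, Pow(-1, 2))))), Pow(-137, -1))) = Add(Mul(3051, Rational(1, 288)), Mul(Add(62, Mul(-35, Add(-2, -1, Mul(2, 1)))), Rational(-1, 137))) = Add(Rational(339, 32), Mul(Add(62, Mul(-35, Add(-2, -1, 2))), Rational(-1, 137))) = Add(Rational(339, 32), Mul(Add(62, Mul(-35, -1)), Rational(-1, 137))) = Add(Rational(339, 32), Mul(Add(62, 35), Rational(-1, 137))) = Add(Rational(339, 32), Mul(97, Rational(-1, 137))) = Add(Rational(339, 32), Rational(-97, 137)) = Rational(43339, 4384)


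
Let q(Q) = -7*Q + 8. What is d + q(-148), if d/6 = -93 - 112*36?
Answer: -23706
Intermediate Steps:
q(Q) = 8 - 7*Q
d = -24750 (d = 6*(-93 - 112*36) = 6*(-93 - 4032) = 6*(-4125) = -24750)
d + q(-148) = -24750 + (8 - 7*(-148)) = -24750 + (8 + 1036) = -24750 + 1044 = -23706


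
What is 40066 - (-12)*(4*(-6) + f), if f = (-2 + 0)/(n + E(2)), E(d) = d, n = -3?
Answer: 39802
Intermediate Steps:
f = 2 (f = (-2 + 0)/(-3 + 2) = -2/(-1) = -2*(-1) = 2)
40066 - (-12)*(4*(-6) + f) = 40066 - (-12)*(4*(-6) + 2) = 40066 - (-12)*(-24 + 2) = 40066 - (-12)*(-22) = 40066 - 1*264 = 40066 - 264 = 39802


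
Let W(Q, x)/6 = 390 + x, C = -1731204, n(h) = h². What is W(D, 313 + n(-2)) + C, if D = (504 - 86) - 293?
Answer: -1726962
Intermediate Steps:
D = 125 (D = 418 - 293 = 125)
W(Q, x) = 2340 + 6*x (W(Q, x) = 6*(390 + x) = 2340 + 6*x)
W(D, 313 + n(-2)) + C = (2340 + 6*(313 + (-2)²)) - 1731204 = (2340 + 6*(313 + 4)) - 1731204 = (2340 + 6*317) - 1731204 = (2340 + 1902) - 1731204 = 4242 - 1731204 = -1726962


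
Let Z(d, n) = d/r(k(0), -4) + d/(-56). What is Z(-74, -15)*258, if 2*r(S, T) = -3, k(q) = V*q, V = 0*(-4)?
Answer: 182965/14 ≈ 13069.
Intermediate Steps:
V = 0
k(q) = 0 (k(q) = 0*q = 0)
r(S, T) = -3/2 (r(S, T) = (½)*(-3) = -3/2)
Z(d, n) = -115*d/168 (Z(d, n) = d/(-3/2) + d/(-56) = d*(-⅔) + d*(-1/56) = -2*d/3 - d/56 = -115*d/168)
Z(-74, -15)*258 = -115/168*(-74)*258 = (4255/84)*258 = 182965/14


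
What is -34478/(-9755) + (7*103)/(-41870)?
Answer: 287312101/81688370 ≈ 3.5172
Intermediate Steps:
-34478/(-9755) + (7*103)/(-41870) = -34478*(-1/9755) + 721*(-1/41870) = 34478/9755 - 721/41870 = 287312101/81688370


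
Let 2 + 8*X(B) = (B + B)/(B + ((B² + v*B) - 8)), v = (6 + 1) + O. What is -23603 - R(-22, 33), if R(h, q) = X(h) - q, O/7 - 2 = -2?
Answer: -14141839/600 ≈ -23570.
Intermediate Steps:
O = 0 (O = 14 + 7*(-2) = 14 - 14 = 0)
v = 7 (v = (6 + 1) + 0 = 7 + 0 = 7)
X(B) = -¼ + B/(4*(-8 + B² + 8*B)) (X(B) = -¼ + ((B + B)/(B + ((B² + 7*B) - 8)))/8 = -¼ + ((2*B)/(B + (-8 + B² + 7*B)))/8 = -¼ + ((2*B)/(-8 + B² + 8*B))/8 = -¼ + (2*B/(-8 + B² + 8*B))/8 = -¼ + B/(4*(-8 + B² + 8*B)))
R(h, q) = -q + (8 - h² - 7*h)/(4*(-8 + h² + 8*h)) (R(h, q) = (8 - h² - 7*h)/(4*(-8 + h² + 8*h)) - q = -q + (8 - h² - 7*h)/(4*(-8 + h² + 8*h)))
-23603 - R(-22, 33) = -23603 - (8 - 1*(-22)² - 7*(-22) - 4*33*(-8 + (-22)² + 8*(-22)))/(4*(-8 + (-22)² + 8*(-22))) = -23603 - (8 - 1*484 + 154 - 4*33*(-8 + 484 - 176))/(4*(-8 + 484 - 176)) = -23603 - (8 - 484 + 154 - 4*33*300)/(4*300) = -23603 - (8 - 484 + 154 - 39600)/(4*300) = -23603 - (-39922)/(4*300) = -23603 - 1*(-19961/600) = -23603 + 19961/600 = -14141839/600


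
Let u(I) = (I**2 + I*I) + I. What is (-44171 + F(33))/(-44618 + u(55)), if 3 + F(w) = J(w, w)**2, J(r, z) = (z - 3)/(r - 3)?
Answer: 44173/38513 ≈ 1.1470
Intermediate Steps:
J(r, z) = (-3 + z)/(-3 + r)
u(I) = I + 2*I**2 (u(I) = (I**2 + I**2) + I = 2*I**2 + I = I + 2*I**2)
F(w) = -2 (F(w) = -3 + ((-3 + w)/(-3 + w))**2 = -3 + 1**2 = -3 + 1 = -2)
(-44171 + F(33))/(-44618 + u(55)) = (-44171 - 2)/(-44618 + 55*(1 + 2*55)) = -44173/(-44618 + 55*(1 + 110)) = -44173/(-44618 + 55*111) = -44173/(-44618 + 6105) = -44173/(-38513) = -44173*(-1/38513) = 44173/38513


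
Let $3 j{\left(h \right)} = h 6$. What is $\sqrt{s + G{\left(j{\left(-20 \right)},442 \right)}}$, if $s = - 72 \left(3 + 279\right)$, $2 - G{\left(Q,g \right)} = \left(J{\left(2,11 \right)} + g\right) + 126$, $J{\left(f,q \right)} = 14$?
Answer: $2 i \sqrt{5221} \approx 144.51 i$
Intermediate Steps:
$j{\left(h \right)} = 2 h$ ($j{\left(h \right)} = \frac{h 6}{3} = \frac{6 h}{3} = 2 h$)
$G{\left(Q,g \right)} = -138 - g$ ($G{\left(Q,g \right)} = 2 - \left(\left(14 + g\right) + 126\right) = 2 - \left(140 + g\right) = -138 - g$)
$s = -20304$ ($s = \left(-72\right) 282 = -20304$)
$\sqrt{s + G{\left(j{\left(-20 \right)},442 \right)}} = \sqrt{-20304 - 580} = \sqrt{-20884} = 2 i \sqrt{5221}$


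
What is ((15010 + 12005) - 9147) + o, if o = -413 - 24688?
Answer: -7233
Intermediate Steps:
o = -25101
((15010 + 12005) - 9147) + o = ((15010 + 12005) - 9147) - 25101 = (27015 - 9147) - 25101 = 17868 - 25101 = -7233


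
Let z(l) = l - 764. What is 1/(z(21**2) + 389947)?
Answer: 1/389624 ≈ 2.5666e-6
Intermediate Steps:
z(l) = -764 + l
1/(z(21**2) + 389947) = 1/((-764 + 21**2) + 389947) = 1/((-764 + 441) + 389947) = 1/(-323 + 389947) = 1/389624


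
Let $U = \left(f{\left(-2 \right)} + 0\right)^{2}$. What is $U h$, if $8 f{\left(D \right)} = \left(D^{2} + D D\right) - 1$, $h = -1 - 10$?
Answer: $- \frac{539}{64} \approx -8.4219$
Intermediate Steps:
$h = -11$
$f{\left(D \right)} = - \frac{1}{8} + \frac{D^{2}}{4}$ ($f{\left(D \right)} = \frac{\left(D^{2} + D D\right) - 1}{8} = \frac{\left(D^{2} + D^{2}\right) - 1}{8} = \frac{2 D^{2} - 1}{8} = \frac{-1 + 2 D^{2}}{8} = - \frac{1}{8} + \frac{D^{2}}{4}$)
$U = \frac{49}{64}$ ($U = \left(\left(- \frac{1}{8} + \frac{\left(-2\right)^{2}}{4}\right) + 0\right)^{2} = \left(\left(- \frac{1}{8} + \frac{1}{4} \cdot 4\right) + 0\right)^{2} = \left(\left(- \frac{1}{8} + 1\right) + 0\right)^{2} = \left(\frac{7}{8} + 0\right)^{2} = \left(\frac{7}{8}\right)^{2} = \frac{49}{64} \approx 0.76563$)
$U h = \frac{49}{64} \left(-11\right) = - \frac{539}{64}$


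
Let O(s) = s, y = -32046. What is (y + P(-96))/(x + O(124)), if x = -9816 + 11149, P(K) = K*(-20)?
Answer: -30126/1457 ≈ -20.677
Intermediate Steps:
P(K) = -20*K
x = 1333
(y + P(-96))/(x + O(124)) = (-32046 - 20*(-96))/(1333 + 124) = (-32046 + 1920)/1457 = -30126*1/1457 = -30126/1457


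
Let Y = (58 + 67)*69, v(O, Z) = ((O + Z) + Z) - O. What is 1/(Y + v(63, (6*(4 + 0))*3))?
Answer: 1/8769 ≈ 0.00011404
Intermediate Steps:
v(O, Z) = 2*Z (v(O, Z) = (O + 2*Z) - O = 2*Z)
Y = 8625 (Y = 125*69 = 8625)
1/(Y + v(63, (6*(4 + 0))*3)) = 1/(8625 + 2*((6*(4 + 0))*3)) = 1/(8625 + 2*((6*4)*3)) = 1/(8625 + 2*(24*3)) = 1/(8625 + 2*72) = 1/(8625 + 144) = 1/8769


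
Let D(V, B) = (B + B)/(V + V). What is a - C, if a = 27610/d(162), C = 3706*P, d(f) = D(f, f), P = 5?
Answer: 9080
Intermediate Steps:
D(V, B) = B/V (D(V, B) = (2*B)/((2*V)) = (2*B)*(1/(2*V)) = B/V)
d(f) = 1 (d(f) = f/f = 1)
C = 18530 (C = 3706*5 = 18530)
a = 27610 (a = 27610/1 = 27610*1 = 27610)
a - C = 27610 - 1*18530 = 27610 - 18530 = 9080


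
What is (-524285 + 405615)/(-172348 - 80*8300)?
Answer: 59335/418174 ≈ 0.14189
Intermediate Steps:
(-524285 + 405615)/(-172348 - 80*8300) = -118670/(-172348 - 664000) = -118670/(-836348) = -118670*(-1/836348) = 59335/418174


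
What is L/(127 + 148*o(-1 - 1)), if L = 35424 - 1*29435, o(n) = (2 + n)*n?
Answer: 5989/127 ≈ 47.157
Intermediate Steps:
o(n) = n*(2 + n)
L = 5989 (L = 35424 - 29435 = 5989)
L/(127 + 148*o(-1 - 1)) = 5989/(127 + 148*((-1 - 1)*(2 + (-1 - 1)))) = 5989/(127 + 148*(-2*(2 - 2))) = 5989/(127 + 148*(-2*0)) = 5989/(127 + 148*0) = 5989/(127 + 0) = 5989/127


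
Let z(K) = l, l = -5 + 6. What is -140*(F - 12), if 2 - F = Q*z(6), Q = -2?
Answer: 1120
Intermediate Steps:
l = 1
z(K) = 1
F = 4 (F = 2 - (-2) = 2 - 1*(-2) = 2 + 2 = 4)
-140*(F - 12) = -140*(4 - 12) = -140*(-8) = 1120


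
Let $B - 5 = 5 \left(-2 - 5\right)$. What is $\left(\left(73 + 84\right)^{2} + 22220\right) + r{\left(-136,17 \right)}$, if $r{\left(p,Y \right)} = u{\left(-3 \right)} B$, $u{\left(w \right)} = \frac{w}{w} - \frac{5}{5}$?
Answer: $46869$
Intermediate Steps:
$B = -30$ ($B = 5 + 5 \left(-2 - 5\right) = 5 + 5 \left(-7\right) = 5 - 35 = -30$)
$u{\left(w \right)} = 0$ ($u{\left(w \right)} = 1 - 1 = 0$)
$r{\left(p,Y \right)} = 0$ ($r{\left(p,Y \right)} = 0 \left(-30\right) = 0$)
$\left(\left(73 + 84\right)^{2} + 22220\right) + r{\left(-136,17 \right)} = \left(\left(73 + 84\right)^{2} + 22220\right) + 0 = \left(157^{2} + 22220\right) + 0 = \left(24649 + 22220\right) + 0 = 46869 + 0 = 46869$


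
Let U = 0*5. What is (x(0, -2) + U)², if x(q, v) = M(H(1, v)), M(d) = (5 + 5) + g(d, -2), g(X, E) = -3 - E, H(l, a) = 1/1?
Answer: 81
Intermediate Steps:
H(l, a) = 1
M(d) = 9 (M(d) = (5 + 5) + (-3 - 1*(-2)) = 10 + (-3 + 2) = 10 - 1 = 9)
x(q, v) = 9
U = 0
(x(0, -2) + U)² = (9 + 0)² = 9² = 81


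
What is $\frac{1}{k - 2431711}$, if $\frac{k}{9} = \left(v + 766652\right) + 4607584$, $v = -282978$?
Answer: $\frac{1}{43389611} \approx 2.3047 \cdot 10^{-8}$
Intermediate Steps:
$k = 45821322$ ($k = 9 \left(\left(-282978 + 766652\right) + 4607584\right) = 9 \left(483674 + 4607584\right) = 9 \cdot 5091258 = 45821322$)
$\frac{1}{k - 2431711} = \frac{1}{45821322 - 2431711} = \frac{1}{43389611}$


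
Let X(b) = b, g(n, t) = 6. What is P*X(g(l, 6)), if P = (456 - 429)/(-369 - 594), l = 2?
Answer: -18/107 ≈ -0.16822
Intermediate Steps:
P = -3/107 (P = 27/(-963) = 27*(-1/963) = -3/107 ≈ -0.028037)
P*X(g(l, 6)) = -3/107*6 = -18/107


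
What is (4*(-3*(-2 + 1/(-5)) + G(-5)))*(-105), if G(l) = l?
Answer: -672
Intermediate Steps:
(4*(-3*(-2 + 1/(-5)) + G(-5)))*(-105) = (4*(-3*(-2 + 1/(-5)) - 5))*(-105) = (4*(-3*(-2 - ⅕) - 5))*(-105) = (4*(-3*(-11/5) - 5))*(-105) = (4*(33/5 - 5))*(-105) = (4*(8/5))*(-105) = (32/5)*(-105) = -672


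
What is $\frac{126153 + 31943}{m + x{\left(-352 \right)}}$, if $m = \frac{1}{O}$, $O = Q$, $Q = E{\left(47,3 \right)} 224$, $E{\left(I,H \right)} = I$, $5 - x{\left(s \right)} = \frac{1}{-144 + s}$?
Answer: $\frac{51597475328}{1632529} \approx 31606.0$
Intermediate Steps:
$x{\left(s \right)} = 5 - \frac{1}{-144 + s}$
$Q = 10528$ ($Q = 47 \cdot 224 = 10528$)
$O = 10528$
$m = \frac{1}{10528} \approx 9.4985 \cdot 10^{-5}$
$\frac{126153 + 31943}{m + x{\left(-352 \right)}} = \frac{126153 + 31943}{\frac{1}{10528} + \frac{-721 + 5 \left(-352\right)}{-144 - 352}} = \frac{158096}{\frac{1}{10528} + \frac{-721 - 1760}{-496}} = \frac{158096}{\frac{1}{10528} - - \frac{2481}{496}} = \frac{158096}{\frac{1}{10528} + \frac{2481}{496}} = \frac{158096}{\frac{1632529}{326368}} = 158096 \cdot \frac{326368}{1632529} = \frac{51597475328}{1632529}$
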